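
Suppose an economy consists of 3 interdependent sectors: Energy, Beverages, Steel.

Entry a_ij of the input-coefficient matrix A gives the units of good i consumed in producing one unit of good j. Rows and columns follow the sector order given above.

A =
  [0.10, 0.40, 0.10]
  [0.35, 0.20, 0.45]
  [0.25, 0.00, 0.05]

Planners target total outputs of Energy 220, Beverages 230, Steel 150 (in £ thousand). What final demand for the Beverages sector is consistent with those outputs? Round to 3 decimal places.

d_B = 39.500

I − A =
  [   0.90    -0.40    -0.10]
  [  -0.35     0.80    -0.45]
  [  -0.25     0.00     0.95]
d = (I − A) x:
  d_E = (+0.90)·220 + (-0.40)·230 + (-0.10)·150 = 91.000
  d_B = (-0.35)·220 + (+0.80)·230 + (-0.45)·150 = 39.500
  d_S = (-0.25)·220 + (+0.00)·230 + (+0.95)·150 = 87.500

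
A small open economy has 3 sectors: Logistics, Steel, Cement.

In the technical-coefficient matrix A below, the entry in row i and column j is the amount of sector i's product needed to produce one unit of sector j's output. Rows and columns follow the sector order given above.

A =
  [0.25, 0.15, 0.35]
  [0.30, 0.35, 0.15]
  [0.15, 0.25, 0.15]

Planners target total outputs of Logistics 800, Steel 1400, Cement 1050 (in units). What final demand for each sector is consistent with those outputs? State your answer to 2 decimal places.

I − A =
  [   0.75    -0.15    -0.35]
  [  -0.30     0.65    -0.15]
  [  -0.15    -0.25     0.85]
d = (I − A) x:
  d_L = (+0.75)·800 + (-0.15)·1400 + (-0.35)·1050 = 22.50
  d_S = (-0.30)·800 + (+0.65)·1400 + (-0.15)·1050 = 512.50
  d_C = (-0.15)·800 + (-0.25)·1400 + (+0.85)·1050 = 422.50

d_L = 22.50, d_S = 512.50, d_C = 422.50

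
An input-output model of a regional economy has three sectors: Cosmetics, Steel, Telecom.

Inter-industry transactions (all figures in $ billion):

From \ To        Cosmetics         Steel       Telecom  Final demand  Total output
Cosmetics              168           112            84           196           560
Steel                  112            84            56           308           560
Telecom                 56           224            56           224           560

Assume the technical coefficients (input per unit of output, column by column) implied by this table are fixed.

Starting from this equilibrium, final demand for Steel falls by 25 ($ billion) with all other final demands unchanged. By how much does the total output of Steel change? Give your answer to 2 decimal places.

Δx_2 = -34.57

Technical coefficients a_ij = z_ij / X_j:
  a_11 = 168/560 = 0.30, a_21 = 112/560 = 0.20, a_31 = 56/560 = 0.10
  a_12 = 112/560 = 0.20, a_22 = 84/560 = 0.15, a_32 = 224/560 = 0.40
  a_13 = 84/560 = 0.15, a_23 = 56/560 = 0.10, a_33 = 56/560 = 0.10
I − A =
  [   0.70    -0.20    -0.15]
  [  -0.20     0.85    -0.10]
  [  -0.10    -0.40     0.90]
Cofactors of I−A, C_ij = (−1)^(i+j)·(minor ij) (rows/columns in the sector order above):
  C_11 = (0.85)(0.90) − (-0.10)(-0.40) = 0.7250
  C_12 = −[(-0.20)(0.90) − (-0.10)(-0.10)] = 0.1900
  C_13 = (-0.20)(-0.40) − (0.85)(-0.10) = 0.1650
  C_21 = −[(-0.20)(0.90) − (-0.15)(-0.40)] = 0.2400
  C_22 = (0.70)(0.90) − (-0.15)(-0.10) = 0.6150
  C_23 = −[(0.70)(-0.40) − (-0.20)(-0.10)] = 0.3000
  C_31 = (-0.20)(-0.10) − (-0.15)(0.85) = 0.1475
  C_32 = −[(0.70)(-0.10) − (-0.15)(-0.20)] = 0.1000
  C_33 = (0.70)(0.85) − (-0.20)(-0.20) = 0.5550
det(I−A) = Σ_j (I−A)_1j·C_1j = (0.70)(0.7250) + (-0.20)(0.1900) + (-0.15)(0.1650) = 0.44475
adj(I−A) = Cᵀ =
  [ 0.7250   0.2400   0.1475]
  [ 0.1900   0.6150   0.1000]
  [ 0.1650   0.3000   0.5550]
(I − A)⁻¹ = adj(I−A) / det(I−A) ≈
  [   1.6301     0.5396     0.3316]
  [   0.4272     1.3828     0.2248]
  [   0.3710     0.6745     1.2479]
Δx = (I − A)⁻¹ Δd with Δd having -25 in the Steel component and 0 elsewhere.
So Δx_2 = L_22 · (-25), where L_22 = adj(I−A)_22 / det(I−A) = 0.6150 / 0.44475.
Δx_2 = 0.6150 × (-25) / 0.44475 = -15.375 / 0.44475 ≈ -34.57.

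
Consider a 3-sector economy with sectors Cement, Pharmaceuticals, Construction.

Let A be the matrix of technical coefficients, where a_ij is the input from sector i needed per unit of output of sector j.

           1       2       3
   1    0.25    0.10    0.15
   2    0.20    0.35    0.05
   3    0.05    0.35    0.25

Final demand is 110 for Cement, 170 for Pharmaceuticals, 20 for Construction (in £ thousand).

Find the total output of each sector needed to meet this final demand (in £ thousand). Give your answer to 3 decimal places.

I − A =
  [   0.75    -0.10    -0.15]
  [  -0.20     0.65    -0.05]
  [  -0.05    -0.35     0.75]
Cofactors of I−A, C_ij = (−1)^(i+j)·(minor ij) (rows/columns in the sector order above):
  C_11 = (0.65)(0.75) − (-0.05)(-0.35) = 0.4700
  C_12 = −[(-0.20)(0.75) − (-0.05)(-0.05)] = 0.1525
  C_13 = (-0.20)(-0.35) − (0.65)(-0.05) = 0.1025
  C_21 = −[(-0.10)(0.75) − (-0.15)(-0.35)] = 0.1275
  C_22 = (0.75)(0.75) − (-0.15)(-0.05) = 0.5550
  C_23 = −[(0.75)(-0.35) − (-0.10)(-0.05)] = 0.2675
  C_31 = (-0.10)(-0.05) − (-0.15)(0.65) = 0.1025
  C_32 = −[(0.75)(-0.05) − (-0.15)(-0.20)] = 0.0675
  C_33 = (0.75)(0.65) − (-0.10)(-0.20) = 0.4675
det(I−A) = Σ_j (I−A)_1j·C_1j = (0.75)(0.4700) + (-0.10)(0.1525) + (-0.15)(0.1025) = 0.321875
adj(I−A) = Cᵀ =
  [ 0.4700   0.1275   0.1025]
  [ 0.1525   0.5550   0.0675]
  [ 0.1025   0.2675   0.4675]
(I − A)⁻¹ = adj(I−A) / det(I−A) ≈
  [   1.4602     0.3961     0.3184]
  [   0.4738     1.7243     0.2097]
  [   0.3184     0.8311     1.4524]
x = (I − A)⁻¹ d = adj(I−A)·d / det(I−A), with det(I−A) = 0.321875:
  x_1 = (0.4700·110 + 0.1275·170 + 0.1025·20) / 0.321875 = 75.425 / 0.321875 ≈ 234.330
  x_2 = (0.1525·110 + 0.5550·170 + 0.0675·20) / 0.321875 = 112.475 / 0.321875 ≈ 349.437
  x_3 = (0.1025·110 + 0.2675·170 + 0.4675·20) / 0.321875 = 66.10 / 0.321875 ≈ 205.359

x_1 = 234.330, x_2 = 349.437, x_3 = 205.359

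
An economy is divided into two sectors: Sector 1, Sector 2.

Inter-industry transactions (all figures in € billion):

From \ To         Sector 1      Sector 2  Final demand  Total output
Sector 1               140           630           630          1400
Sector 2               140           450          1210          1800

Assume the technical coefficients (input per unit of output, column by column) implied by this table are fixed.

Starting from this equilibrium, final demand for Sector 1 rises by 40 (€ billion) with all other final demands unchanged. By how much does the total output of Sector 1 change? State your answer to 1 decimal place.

Technical coefficients a_ij = z_ij / X_j:
  a_11 = 140/1400 = 0.10, a_21 = 140/1400 = 0.10
  a_12 = 630/1800 = 0.35, a_22 = 450/1800 = 0.25
I − A =
  [   0.90    -0.35]
  [  -0.10     0.75]
det(I−A) = (0.90)(0.75) − (-0.35)(-0.10) = 0.6400
adj(I−A) = [[0.75, 0.35], [0.10, 0.90]]
(I − A)⁻¹ = adj(I−A) / det(I−A) ≈
  [   1.1719     0.5469]
  [   0.1563     1.4063]
Δx = (I − A)⁻¹ Δd with Δd having +40 in the Sector 1 component and 0 elsewhere.
So Δx_1 = L_11 · (+40), where L_11 = adj(I−A)_11 / det(I−A) = 0.75 / 0.6400.
Δx_1 = 0.75 × (+40) / 0.6400 = 30.00 / 0.6400 ≈ 46.9.

Δx_1 = 46.9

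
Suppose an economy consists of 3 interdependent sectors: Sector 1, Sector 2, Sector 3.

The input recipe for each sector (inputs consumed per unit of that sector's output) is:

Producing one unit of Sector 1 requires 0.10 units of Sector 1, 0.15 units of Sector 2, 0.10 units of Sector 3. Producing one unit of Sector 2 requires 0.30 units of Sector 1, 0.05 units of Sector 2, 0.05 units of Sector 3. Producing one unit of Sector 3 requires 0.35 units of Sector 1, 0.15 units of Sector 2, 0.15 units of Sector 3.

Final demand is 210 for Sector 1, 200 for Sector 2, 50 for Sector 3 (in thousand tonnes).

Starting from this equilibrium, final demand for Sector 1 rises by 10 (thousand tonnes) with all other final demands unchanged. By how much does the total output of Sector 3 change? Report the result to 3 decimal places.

Δx_3 = 1.598

I − A =
  [   0.90    -0.30    -0.35]
  [  -0.15     0.95    -0.15]
  [  -0.10    -0.05     0.85]
Cofactors of I−A, C_ij = (−1)^(i+j)·(minor ij) (rows/columns in the sector order above):
  C_11 = (0.95)(0.85) − (-0.15)(-0.05) = 0.8000
  C_12 = −[(-0.15)(0.85) − (-0.15)(-0.10)] = 0.1425
  C_13 = (-0.15)(-0.05) − (0.95)(-0.10) = 0.1025
  C_21 = −[(-0.30)(0.85) − (-0.35)(-0.05)] = 0.2725
  C_22 = (0.90)(0.85) − (-0.35)(-0.10) = 0.7300
  C_23 = −[(0.90)(-0.05) − (-0.30)(-0.10)] = 0.0750
  C_31 = (-0.30)(-0.15) − (-0.35)(0.95) = 0.3775
  C_32 = −[(0.90)(-0.15) − (-0.35)(-0.15)] = 0.1875
  C_33 = (0.90)(0.95) − (-0.30)(-0.15) = 0.8100
det(I−A) = Σ_j (I−A)_1j·C_1j = (0.90)(0.8000) + (-0.30)(0.1425) + (-0.35)(0.1025) = 0.641375
adj(I−A) = Cᵀ =
  [ 0.8000   0.2725   0.3775]
  [ 0.1425   0.7300   0.1875]
  [ 0.1025   0.0750   0.8100]
(I − A)⁻¹ = adj(I−A) / det(I−A) ≈
  [   1.2473     0.4249     0.5886]
  [   0.2222     1.1382     0.2923]
  [   0.1598     0.1169     1.2629]
Δx = (I − A)⁻¹ Δd with Δd having +10 in the Sector 1 component and 0 elsewhere.
So Δx_3 = L_31 · (+10), where L_31 = adj(I−A)_31 / det(I−A) = 0.1025 / 0.641375.
Δx_3 = 0.1025 × (+10) / 0.641375 = 1.025 / 0.641375 ≈ 1.598.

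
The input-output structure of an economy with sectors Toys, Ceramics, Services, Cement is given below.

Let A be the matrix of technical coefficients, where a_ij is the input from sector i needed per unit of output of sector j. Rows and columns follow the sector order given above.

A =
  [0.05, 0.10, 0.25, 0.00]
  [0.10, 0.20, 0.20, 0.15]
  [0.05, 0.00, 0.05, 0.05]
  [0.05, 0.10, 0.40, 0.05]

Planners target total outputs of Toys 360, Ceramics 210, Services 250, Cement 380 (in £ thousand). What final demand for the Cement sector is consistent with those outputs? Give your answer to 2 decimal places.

d_4 = 222.00

I − A =
  [   0.95    -0.10    -0.25     0.00]
  [  -0.10     0.80    -0.20    -0.15]
  [  -0.05     0.00     0.95    -0.05]
  [  -0.05    -0.10    -0.40     0.95]
d = (I − A) x:
  d_1 = (+0.95)·360 + (-0.10)·210 + (-0.25)·250 + (+0.00)·380 = 258.50
  d_2 = (-0.10)·360 + (+0.80)·210 + (-0.20)·250 + (-0.15)·380 = 25.00
  d_3 = (-0.05)·360 + (+0.00)·210 + (+0.95)·250 + (-0.05)·380 = 200.50
  d_4 = (-0.05)·360 + (-0.10)·210 + (-0.40)·250 + (+0.95)·380 = 222.00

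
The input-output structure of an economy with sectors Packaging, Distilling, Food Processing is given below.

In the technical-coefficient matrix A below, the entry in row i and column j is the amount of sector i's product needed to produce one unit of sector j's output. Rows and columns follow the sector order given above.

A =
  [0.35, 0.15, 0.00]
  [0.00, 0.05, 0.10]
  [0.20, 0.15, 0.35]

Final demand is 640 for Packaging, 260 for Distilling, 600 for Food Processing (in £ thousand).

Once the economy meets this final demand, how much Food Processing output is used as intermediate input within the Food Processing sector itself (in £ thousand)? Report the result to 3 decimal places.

I − A =
  [   0.65    -0.15     0.00]
  [   0.00     0.95    -0.10]
  [  -0.20    -0.15     0.65]
Cofactors of I−A, C_ij = (−1)^(i+j)·(minor ij) (rows/columns in the sector order above):
  C_11 = (0.95)(0.65) − (-0.10)(-0.15) = 0.6025
  C_12 = −[(0.00)(0.65) − (-0.10)(-0.20)] = 0.0200
  C_13 = (0.00)(-0.15) − (0.95)(-0.20) = 0.1900
  C_21 = −[(-0.15)(0.65) − (0.00)(-0.15)] = 0.0975
  C_22 = (0.65)(0.65) − (0.00)(-0.20) = 0.4225
  C_23 = −[(0.65)(-0.15) − (-0.15)(-0.20)] = 0.1275
  C_31 = (-0.15)(-0.10) − (0.00)(0.95) = 0.0150
  C_32 = −[(0.65)(-0.10) − (0.00)(0.00)] = 0.0650
  C_33 = (0.65)(0.95) − (-0.15)(0.00) = 0.6175
det(I−A) = Σ_j (I−A)_1j·C_1j = (0.65)(0.6025) + (-0.15)(0.0200) + (0.00)(0.1900) = 0.388625
adj(I−A) = Cᵀ =
  [ 0.6025   0.0975   0.0150]
  [ 0.0200   0.4225   0.0650]
  [ 0.1900   0.1275   0.6175]
(I − A)⁻¹ = adj(I−A) / det(I−A) ≈
  [   1.5503     0.2509     0.0386]
  [   0.0515     1.0872     0.1673]
  [   0.4889     0.3281     1.5889]
First solve x = (I − A)⁻¹ d = adj(I−A)·d / det(I−A); in particular x_3 = (0.1900·640 + 0.1275·260 + 0.6175·600) / 0.388625 = 525.25 / 0.388625 ≈ 1351.55999.
Intermediate flow from 3 to 3: z_33 = a_33 · x_3 = 0.35 × 525.25 / 0.388625 = 183.8375 / 0.388625 ≈ 473.046.

z_33 = 473.046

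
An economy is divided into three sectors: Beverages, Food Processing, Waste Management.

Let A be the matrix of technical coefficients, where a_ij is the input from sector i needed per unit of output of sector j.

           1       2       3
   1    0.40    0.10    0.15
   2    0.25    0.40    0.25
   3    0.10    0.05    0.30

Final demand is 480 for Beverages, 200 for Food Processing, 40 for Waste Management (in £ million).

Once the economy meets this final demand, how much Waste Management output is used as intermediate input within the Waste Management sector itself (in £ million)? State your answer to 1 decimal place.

z_33 = 78.9

I − A =
  [   0.60    -0.10    -0.15]
  [  -0.25     0.60    -0.25]
  [  -0.10    -0.05     0.70]
Cofactors of I−A, C_ij = (−1)^(i+j)·(minor ij) (rows/columns in the sector order above):
  C_11 = (0.60)(0.70) − (-0.25)(-0.05) = 0.4075
  C_12 = −[(-0.25)(0.70) − (-0.25)(-0.10)] = 0.2000
  C_13 = (-0.25)(-0.05) − (0.60)(-0.10) = 0.0725
  C_21 = −[(-0.10)(0.70) − (-0.15)(-0.05)] = 0.0775
  C_22 = (0.60)(0.70) − (-0.15)(-0.10) = 0.4050
  C_23 = −[(0.60)(-0.05) − (-0.10)(-0.10)] = 0.0400
  C_31 = (-0.10)(-0.25) − (-0.15)(0.60) = 0.1150
  C_32 = −[(0.60)(-0.25) − (-0.15)(-0.25)] = 0.1875
  C_33 = (0.60)(0.60) − (-0.10)(-0.25) = 0.3350
det(I−A) = Σ_j (I−A)_1j·C_1j = (0.60)(0.4075) + (-0.10)(0.2000) + (-0.15)(0.0725) = 0.213625
adj(I−A) = Cᵀ =
  [ 0.4075   0.0775   0.1150]
  [ 0.2000   0.4050   0.1875]
  [ 0.0725   0.0400   0.3350]
(I − A)⁻¹ = adj(I−A) / det(I−A) ≈
  [   1.9075     0.3628     0.5383]
  [   0.9362     1.8958     0.8777]
  [   0.3394     0.1872     1.5682]
First solve x = (I − A)⁻¹ d = adj(I−A)·d / det(I−A); in particular x_3 = (0.0725·480 + 0.0400·200 + 0.3350·40) / 0.213625 = 56.20 / 0.213625 ≈ 263.078.
Intermediate flow from 3 to 3: z_33 = a_33 · x_3 = 0.30 × 56.20 / 0.213625 = 16.86 / 0.213625 ≈ 78.9.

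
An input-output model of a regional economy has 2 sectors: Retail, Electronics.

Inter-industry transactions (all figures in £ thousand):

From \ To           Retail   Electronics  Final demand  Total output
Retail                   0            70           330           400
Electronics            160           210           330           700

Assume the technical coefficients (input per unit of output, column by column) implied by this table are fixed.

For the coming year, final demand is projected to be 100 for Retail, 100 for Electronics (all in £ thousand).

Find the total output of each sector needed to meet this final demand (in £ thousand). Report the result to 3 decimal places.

x_1 = 121.212, x_2 = 212.121

Technical coefficients a_ij = z_ij / X_j:
  a_11 = 0/400 = 0.00, a_21 = 160/400 = 0.40
  a_12 = 70/700 = 0.10, a_22 = 210/700 = 0.30
I − A =
  [   1.00    -0.10]
  [  -0.40     0.70]
det(I−A) = (1.00)(0.70) − (-0.10)(-0.40) = 0.6600
adj(I−A) = [[0.70, 0.10], [0.40, 1.00]]
(I − A)⁻¹ = adj(I−A) / det(I−A) ≈
  [   1.0606     0.1515]
  [   0.6061     1.5152]
x = (I − A)⁻¹ d = adj(I−A)·d / det(I−A), with det(I−A) = 0.6600:
  x_1 = (0.70·100 + 0.10·100) / 0.6600 = 80.00 / 0.6600 ≈ 121.212
  x_2 = (0.40·100 + 1.00·100) / 0.6600 = 140.00 / 0.6600 ≈ 212.121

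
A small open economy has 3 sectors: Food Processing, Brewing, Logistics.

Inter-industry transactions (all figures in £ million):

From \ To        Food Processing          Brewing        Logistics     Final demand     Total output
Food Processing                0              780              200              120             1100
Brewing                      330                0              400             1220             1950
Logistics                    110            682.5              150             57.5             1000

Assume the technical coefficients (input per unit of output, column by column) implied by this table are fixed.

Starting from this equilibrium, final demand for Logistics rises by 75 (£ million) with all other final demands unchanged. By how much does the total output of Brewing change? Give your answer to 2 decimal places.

Δx_B = 62.61

Technical coefficients a_ij = z_ij / X_j:
  a_FF = 0/1100 = 0.00, a_BF = 330/1100 = 0.30, a_LF = 110/1100 = 0.10
  a_FB = 780/1950 = 0.40, a_BB = 0/1950 = 0.00, a_LB = 682.5/1950 = 0.35
  a_FL = 200/1000 = 0.20, a_BL = 400/1000 = 0.40, a_LL = 150/1000 = 0.15
I − A =
  [   1.00    -0.40    -0.20]
  [  -0.30     1.00    -0.40]
  [  -0.10    -0.35     0.85]
Cofactors of I−A, C_ij = (−1)^(i+j)·(minor ij) (rows/columns in the sector order above):
  C_11 = (1.00)(0.85) − (-0.40)(-0.35) = 0.7100
  C_12 = −[(-0.30)(0.85) − (-0.40)(-0.10)] = 0.2950
  C_13 = (-0.30)(-0.35) − (1.00)(-0.10) = 0.2050
  C_21 = −[(-0.40)(0.85) − (-0.20)(-0.35)] = 0.4100
  C_22 = (1.00)(0.85) − (-0.20)(-0.10) = 0.8300
  C_23 = −[(1.00)(-0.35) − (-0.40)(-0.10)] = 0.3900
  C_31 = (-0.40)(-0.40) − (-0.20)(1.00) = 0.3600
  C_32 = −[(1.00)(-0.40) − (-0.20)(-0.30)] = 0.4600
  C_33 = (1.00)(1.00) − (-0.40)(-0.30) = 0.8800
det(I−A) = Σ_j (I−A)_1j·C_1j = (1.00)(0.7100) + (-0.40)(0.2950) + (-0.20)(0.2050) = 0.5510
adj(I−A) = Cᵀ =
  [ 0.7100   0.4100   0.3600]
  [ 0.2950   0.8300   0.4600]
  [ 0.2050   0.3900   0.8800]
(I − A)⁻¹ = adj(I−A) / det(I−A) ≈
  [   1.2886     0.7441     0.6534]
  [   0.5354     1.5064     0.8348]
  [   0.3721     0.7078     1.5971]
Δx = (I − A)⁻¹ Δd with Δd having +75 in the Logistics component and 0 elsewhere.
So Δx_B = L_BL · (+75), where L_BL = adj(I−A)_BL / det(I−A) = 0.4600 / 0.5510.
Δx_B = 0.4600 × (+75) / 0.5510 = 34.50 / 0.5510 ≈ 62.61.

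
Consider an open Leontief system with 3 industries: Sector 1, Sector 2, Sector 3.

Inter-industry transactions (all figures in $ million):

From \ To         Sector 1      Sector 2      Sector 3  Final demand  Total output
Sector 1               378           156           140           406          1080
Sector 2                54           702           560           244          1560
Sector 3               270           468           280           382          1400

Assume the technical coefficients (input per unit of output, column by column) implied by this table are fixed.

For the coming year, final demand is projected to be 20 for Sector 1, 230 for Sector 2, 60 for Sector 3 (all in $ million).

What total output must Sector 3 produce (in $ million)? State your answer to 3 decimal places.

Technical coefficients a_ij = z_ij / X_j:
  a_11 = 378/1080 = 0.35, a_21 = 54/1080 = 0.05, a_31 = 270/1080 = 0.25
  a_12 = 156/1560 = 0.10, a_22 = 702/1560 = 0.45, a_32 = 468/1560 = 0.30
  a_13 = 140/1400 = 0.10, a_23 = 560/1400 = 0.40, a_33 = 280/1400 = 0.20
I − A =
  [   0.65    -0.10    -0.10]
  [  -0.05     0.55    -0.40]
  [  -0.25    -0.30     0.80]
Cofactors of I−A, C_ij = (−1)^(i+j)·(minor ij) (rows/columns in the sector order above):
  C_11 = (0.55)(0.80) − (-0.40)(-0.30) = 0.3200
  C_12 = −[(-0.05)(0.80) − (-0.40)(-0.25)] = 0.1400
  C_13 = (-0.05)(-0.30) − (0.55)(-0.25) = 0.1525
  C_21 = −[(-0.10)(0.80) − (-0.10)(-0.30)] = 0.1100
  C_22 = (0.65)(0.80) − (-0.10)(-0.25) = 0.4950
  C_23 = −[(0.65)(-0.30) − (-0.10)(-0.25)] = 0.2200
  C_31 = (-0.10)(-0.40) − (-0.10)(0.55) = 0.0950
  C_32 = −[(0.65)(-0.40) − (-0.10)(-0.05)] = 0.2650
  C_33 = (0.65)(0.55) − (-0.10)(-0.05) = 0.3525
det(I−A) = Σ_j (I−A)_1j·C_1j = (0.65)(0.3200) + (-0.10)(0.1400) + (-0.10)(0.1525) = 0.17875
adj(I−A) = Cᵀ =
  [ 0.3200   0.1100   0.0950]
  [ 0.1400   0.4950   0.2650]
  [ 0.1525   0.2200   0.3525]
(I − A)⁻¹ = adj(I−A) / det(I−A) ≈
  [   1.7902     0.6154     0.5315]
  [   0.7832     2.7692     1.4825]
  [   0.8531     1.2308     1.9720]
x = (I − A)⁻¹ d = adj(I−A)·d / det(I−A), with det(I−A) = 0.17875:
  x_1 = (0.3200·20 + 0.1100·230 + 0.0950·60) / 0.17875 = 37.40 / 0.17875 ≈ 209.231
  x_2 = (0.1400·20 + 0.4950·230 + 0.2650·60) / 0.17875 = 132.55 / 0.17875 ≈ 741.538
  x_3 = (0.1525·20 + 0.2200·230 + 0.3525·60) / 0.17875 = 74.80 / 0.17875 ≈ 418.462

x_3 = 418.462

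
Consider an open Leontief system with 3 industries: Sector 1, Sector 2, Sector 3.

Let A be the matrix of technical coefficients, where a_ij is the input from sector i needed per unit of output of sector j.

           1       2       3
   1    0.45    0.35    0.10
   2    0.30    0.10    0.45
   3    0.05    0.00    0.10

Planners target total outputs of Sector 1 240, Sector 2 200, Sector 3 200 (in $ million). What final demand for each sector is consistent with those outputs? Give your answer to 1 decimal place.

d_1 = 42.0, d_2 = 18.0, d_3 = 168.0

I − A =
  [   0.55    -0.35    -0.10]
  [  -0.30     0.90    -0.45]
  [  -0.05     0.00     0.90]
d = (I − A) x:
  d_1 = (+0.55)·240 + (-0.35)·200 + (-0.10)·200 = 42.0
  d_2 = (-0.30)·240 + (+0.90)·200 + (-0.45)·200 = 18.0
  d_3 = (-0.05)·240 + (+0.00)·200 + (+0.90)·200 = 168.0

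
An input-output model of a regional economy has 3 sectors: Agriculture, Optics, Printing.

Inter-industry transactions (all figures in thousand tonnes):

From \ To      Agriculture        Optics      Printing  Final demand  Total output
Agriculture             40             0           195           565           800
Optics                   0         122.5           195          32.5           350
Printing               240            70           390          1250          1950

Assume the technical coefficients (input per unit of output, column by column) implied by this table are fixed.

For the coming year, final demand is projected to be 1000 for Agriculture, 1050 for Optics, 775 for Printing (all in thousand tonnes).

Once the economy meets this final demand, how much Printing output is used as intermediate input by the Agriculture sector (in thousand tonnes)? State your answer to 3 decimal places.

z_31 = 376.317

Technical coefficients a_ij = z_ij / X_j:
  a_11 = 40/800 = 0.05, a_21 = 0/800 = 0.00, a_31 = 240/800 = 0.30
  a_12 = 0/350 = 0.00, a_22 = 122.5/350 = 0.35, a_32 = 70/350 = 0.20
  a_13 = 195/1950 = 0.10, a_23 = 195/1950 = 0.10, a_33 = 390/1950 = 0.20
I − A =
  [   0.95     0.00    -0.10]
  [   0.00     0.65    -0.10]
  [  -0.30    -0.20     0.80]
Cofactors of I−A, C_ij = (−1)^(i+j)·(minor ij) (rows/columns in the sector order above):
  C_11 = (0.65)(0.80) − (-0.10)(-0.20) = 0.5000
  C_12 = −[(0.00)(0.80) − (-0.10)(-0.30)] = 0.0300
  C_13 = (0.00)(-0.20) − (0.65)(-0.30) = 0.1950
  C_21 = −[(0.00)(0.80) − (-0.10)(-0.20)] = 0.0200
  C_22 = (0.95)(0.80) − (-0.10)(-0.30) = 0.7300
  C_23 = −[(0.95)(-0.20) − (0.00)(-0.30)] = 0.1900
  C_31 = (0.00)(-0.10) − (-0.10)(0.65) = 0.0650
  C_32 = −[(0.95)(-0.10) − (-0.10)(0.00)] = 0.0950
  C_33 = (0.95)(0.65) − (0.00)(0.00) = 0.6175
det(I−A) = Σ_j (I−A)_1j·C_1j = (0.95)(0.5000) + (0.00)(0.0300) + (-0.10)(0.1950) = 0.4555
adj(I−A) = Cᵀ =
  [ 0.5000   0.0200   0.0650]
  [ 0.0300   0.7300   0.0950]
  [ 0.1950   0.1900   0.6175]
(I − A)⁻¹ = adj(I−A) / det(I−A) ≈
  [   1.0977     0.0439     0.1427]
  [   0.0659     1.6026     0.2086]
  [   0.4281     0.4171     1.3557]
First solve x = (I − A)⁻¹ d = adj(I−A)·d / det(I−A); in particular x_1 = (0.5000·1000 + 0.0200·1050 + 0.0650·775) / 0.4555 = 571.375 / 0.4555 ≈ 1254.39078.
Intermediate flow from 3 to 1: z_31 = a_31 · x_1 = 0.30 × 571.375 / 0.4555 = 171.4125 / 0.4555 ≈ 376.317.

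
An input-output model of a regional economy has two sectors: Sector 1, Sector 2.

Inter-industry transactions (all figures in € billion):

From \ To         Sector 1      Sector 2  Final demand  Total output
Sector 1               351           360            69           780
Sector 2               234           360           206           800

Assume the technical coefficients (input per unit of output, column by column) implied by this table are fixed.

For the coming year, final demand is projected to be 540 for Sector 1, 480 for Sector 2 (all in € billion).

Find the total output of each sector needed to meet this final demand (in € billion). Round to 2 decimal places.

Technical coefficients a_ij = z_ij / X_j:
  a_11 = 351/780 = 0.45, a_21 = 234/780 = 0.30
  a_12 = 360/800 = 0.45, a_22 = 360/800 = 0.45
I − A =
  [   0.55    -0.45]
  [  -0.30     0.55]
det(I−A) = (0.55)(0.55) − (-0.45)(-0.30) = 0.1675
adj(I−A) = [[0.55, 0.45], [0.30, 0.55]]
(I − A)⁻¹ = adj(I−A) / det(I−A) ≈
  [   3.2836     2.6866]
  [   1.7910     3.2836]
x = (I − A)⁻¹ d = adj(I−A)·d / det(I−A), with det(I−A) = 0.1675:
  x_1 = (0.55·540 + 0.45·480) / 0.1675 = 513.00 / 0.1675 ≈ 3062.69
  x_2 = (0.30·540 + 0.55·480) / 0.1675 = 426.00 / 0.1675 ≈ 2543.28

x_1 = 3062.69, x_2 = 2543.28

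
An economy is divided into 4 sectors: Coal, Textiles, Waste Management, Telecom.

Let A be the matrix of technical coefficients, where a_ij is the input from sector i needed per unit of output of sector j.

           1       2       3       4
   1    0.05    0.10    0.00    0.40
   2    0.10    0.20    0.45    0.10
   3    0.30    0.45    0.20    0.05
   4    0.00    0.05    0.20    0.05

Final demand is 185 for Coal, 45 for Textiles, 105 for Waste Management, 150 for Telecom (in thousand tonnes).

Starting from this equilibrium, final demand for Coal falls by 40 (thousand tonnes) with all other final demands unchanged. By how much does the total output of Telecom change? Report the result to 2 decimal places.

Δx_4 = -8.32

I − A =
  [   0.95    -0.10     0.00    -0.40]
  [  -0.10     0.80    -0.45    -0.10]
  [  -0.30    -0.45     0.80    -0.05]
  [   0.00    -0.05    -0.20     0.95]
Compute the cofactors C_ij = (−1)^(i+j)·(3×3 minor ij) of I−A; the adjugate is their transpose:
adj(I−A) = Cᵀ =
  [ 0.393500   0.127000   0.117750   0.185250]
  [ 0.209250   0.688500   0.433125   0.183375]
  [ 0.269500   0.443000   0.705750   0.197250]
  [ 0.067750   0.129500   0.171375   0.394125]
det(I−A) = Σ_j (I−A)_1j·C_1j = (0.95)(0.393500) + (-0.10)(0.209250) + (0.00)(0.269500) + (-0.40)(0.067750) = 0.3258
(I − A)⁻¹ = adj(I−A) / det(I−A) ≈
  [   1.2078     0.3898     0.3614     0.5686]
  [   0.6423     2.1133     1.3294     0.5628]
  [   0.8272     1.3597     2.1662     0.6054]
  [   0.2079     0.3975     0.5260     1.2097]
Δx = (I − A)⁻¹ Δd with Δd having -40 in the Coal component and 0 elsewhere.
So Δx_4 = L_41 · (-40), where L_41 = adj(I−A)_41 / det(I−A) = 0.067750 / 0.3258.
Δx_4 = 0.067750 × (-40) / 0.3258 = -2.71 / 0.3258 ≈ -8.32.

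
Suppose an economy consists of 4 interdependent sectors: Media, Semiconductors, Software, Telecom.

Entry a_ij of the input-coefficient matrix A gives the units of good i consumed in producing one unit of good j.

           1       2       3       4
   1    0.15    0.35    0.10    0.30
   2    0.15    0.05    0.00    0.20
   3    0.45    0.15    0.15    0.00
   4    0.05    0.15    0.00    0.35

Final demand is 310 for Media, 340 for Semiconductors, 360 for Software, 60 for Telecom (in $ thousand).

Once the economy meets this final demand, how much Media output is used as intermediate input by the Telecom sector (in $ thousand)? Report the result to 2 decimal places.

z_14 = 83.65

I − A =
  [   0.85    -0.35    -0.10    -0.30]
  [  -0.15     0.95     0.00    -0.20]
  [  -0.45    -0.15     0.85     0.00]
  [  -0.05    -0.15     0.00     0.65]
Compute the cofactors C_ij = (−1)^(i+j)·(3×3 minor ij) of I−A; the adjugate is their transpose:
adj(I−A) = Cᵀ =
  [ 0.499375   0.241375   0.058750   0.304750]
  [ 0.091375   0.427625   0.010750   0.173750]
  [ 0.280500   0.203250   0.440750   0.192000]
  [ 0.059500   0.117250   0.007000   0.596750]
det(I−A) = Σ_j (I−A)_1j·C_1j = (0.85)(0.499375) + (-0.35)(0.091375) + (-0.10)(0.280500) + (-0.30)(0.059500) = 0.3465875
(I − A)⁻¹ = adj(I−A) / det(I−A) ≈
  [   1.4408     0.6964     0.1695     0.8793]
  [   0.2636     1.2338     0.0310     0.5013]
  [   0.8093     0.5864     1.2717     0.5540]
  [   0.1717     0.3383     0.0202     1.7218]
First solve x = (I − A)⁻¹ d = adj(I−A)·d / det(I−A); in particular x_4 = (0.059500·310 + 0.117250·340 + 0.007000·360 + 0.596750·60) / 0.3465875 = 96.635 / 0.3465875 ≈ 278.8185.
Intermediate flow from 1 to 4: z_14 = a_14 · x_4 = 0.30 × 96.635 / 0.3465875 = 28.9905 / 0.3465875 ≈ 83.65.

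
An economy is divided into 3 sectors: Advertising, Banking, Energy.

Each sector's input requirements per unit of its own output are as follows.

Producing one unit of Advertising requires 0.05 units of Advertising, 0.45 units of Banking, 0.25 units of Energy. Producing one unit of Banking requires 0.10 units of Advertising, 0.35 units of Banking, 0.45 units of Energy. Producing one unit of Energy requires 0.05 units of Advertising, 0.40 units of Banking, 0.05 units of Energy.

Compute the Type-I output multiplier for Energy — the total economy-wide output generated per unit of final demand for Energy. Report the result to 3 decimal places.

m_E = 3.040

I − A =
  [   0.95    -0.10    -0.05]
  [  -0.45     0.65    -0.40]
  [  -0.25    -0.45     0.95]
Cofactors of I−A, C_ij = (−1)^(i+j)·(minor ij) (rows/columns in the sector order above):
  C_11 = (0.65)(0.95) − (-0.40)(-0.45) = 0.4375
  C_12 = −[(-0.45)(0.95) − (-0.40)(-0.25)] = 0.5275
  C_13 = (-0.45)(-0.45) − (0.65)(-0.25) = 0.3650
  C_21 = −[(-0.10)(0.95) − (-0.05)(-0.45)] = 0.1175
  C_22 = (0.95)(0.95) − (-0.05)(-0.25) = 0.8900
  C_23 = −[(0.95)(-0.45) − (-0.10)(-0.25)] = 0.4525
  C_31 = (-0.10)(-0.40) − (-0.05)(0.65) = 0.0725
  C_32 = −[(0.95)(-0.40) − (-0.05)(-0.45)] = 0.4025
  C_33 = (0.95)(0.65) − (-0.10)(-0.45) = 0.5725
det(I−A) = Σ_j (I−A)_1j·C_1j = (0.95)(0.4375) + (-0.10)(0.5275) + (-0.05)(0.3650) = 0.344625
adj(I−A) = Cᵀ =
  [ 0.4375   0.1175   0.0725]
  [ 0.5275   0.8900   0.4025]
  [ 0.3650   0.4525   0.5725]
(I − A)⁻¹ = adj(I−A) / det(I−A) ≈
  [   1.2695     0.3410     0.2104]
  [   1.5306     2.5825     1.1679]
  [   1.0591     1.3130     1.6612]
The output multiplier for sector j is the column-j sum of the Leontief inverse (I − A)⁻¹ = adj(I−A) / det(I−A).
Column E of adj(I−A): (0.0725, 0.4025, 0.5725); det(I−A) = 0.344625.
m_E = (0.0725 + 0.4025 + 0.5725) / 0.344625 = 1.0475 / 0.344625 ≈ 3.040.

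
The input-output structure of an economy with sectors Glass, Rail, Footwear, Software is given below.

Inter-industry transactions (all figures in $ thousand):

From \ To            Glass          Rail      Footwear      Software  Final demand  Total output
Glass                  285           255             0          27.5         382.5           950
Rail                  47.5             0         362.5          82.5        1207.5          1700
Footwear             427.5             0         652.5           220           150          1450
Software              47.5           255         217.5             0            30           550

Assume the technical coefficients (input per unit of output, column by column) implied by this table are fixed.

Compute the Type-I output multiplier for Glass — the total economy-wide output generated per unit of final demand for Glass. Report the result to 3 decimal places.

Technical coefficients a_ij = z_ij / X_j:
  a_GG = 285/950 = 0.30, a_RG = 47.5/950 = 0.05, a_FG = 427.5/950 = 0.45, a_SG = 47.5/950 = 0.05
  a_GR = 255/1700 = 0.15, a_RR = 0/1700 = 0.00, a_FR = 0/1700 = 0.00, a_SR = 255/1700 = 0.15
  a_GF = 0/1450 = 0.00, a_RF = 362.5/1450 = 0.25, a_FF = 652.5/1450 = 0.45, a_SF = 217.5/1450 = 0.15
  a_GS = 27.5/550 = 0.05, a_RS = 82.5/550 = 0.15, a_FS = 220/550 = 0.40, a_SS = 0/550 = 0.00
I − A =
  [   0.70    -0.15     0.00    -0.05]
  [  -0.05     1.00    -0.25    -0.15]
  [  -0.45     0.00     0.55    -0.40]
  [  -0.05    -0.15    -0.15     1.00]
Compute the cofactors C_ij = (−1)^(i+j)·(3×3 minor ij) of I−A; the adjugate is their transpose:
adj(I−A) = Cᵀ =
  [ 0.462625   0.077625   0.050250   0.054875]
  [ 0.156250   0.338250   0.190500   0.134750]
  [ 0.462875   0.115875   0.672750   0.309625]
  [ 0.116000   0.072000   0.132000   0.364000]
det(I−A) = Σ_j (I−A)_1j·C_1j = (0.70)(0.462625) + (-0.15)(0.156250) + (0.00)(0.462875) + (-0.05)(0.116000) = 0.2946
(I − A)⁻¹ = adj(I−A) / det(I−A) ≈
  [   1.5703     0.2635     0.1706     0.1863]
  [   0.5304     1.1482     0.6466     0.4574]
  [   1.5712     0.3933     2.2836     1.0510]
  [   0.3938     0.2444     0.4481     1.2356]
The output multiplier for sector j is the column-j sum of the Leontief inverse (I − A)⁻¹ = adj(I−A) / det(I−A).
Column G of adj(I−A): (0.462625, 0.156250, 0.462875, 0.116000); det(I−A) = 0.2946.
m_G = (0.462625 + 0.156250 + 0.462875 + 0.116000) / 0.2946 = 1.19775 / 0.2946 ≈ 4.066.

m_G = 4.066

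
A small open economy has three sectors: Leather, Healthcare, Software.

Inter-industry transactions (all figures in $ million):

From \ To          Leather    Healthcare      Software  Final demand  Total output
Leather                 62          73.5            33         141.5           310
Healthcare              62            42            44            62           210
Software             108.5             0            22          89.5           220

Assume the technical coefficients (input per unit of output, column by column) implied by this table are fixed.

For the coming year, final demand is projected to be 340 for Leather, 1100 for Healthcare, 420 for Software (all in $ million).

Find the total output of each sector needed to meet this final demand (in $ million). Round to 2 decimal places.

Technical coefficients a_ij = z_ij / X_j:
  a_11 = 62/310 = 0.20, a_21 = 62/310 = 0.20, a_31 = 108.5/310 = 0.35
  a_12 = 73.5/210 = 0.35, a_22 = 42/210 = 0.20, a_32 = 0/210 = 0.00
  a_13 = 33/220 = 0.15, a_23 = 44/220 = 0.20, a_33 = 22/220 = 0.10
I − A =
  [   0.80    -0.35    -0.15]
  [  -0.20     0.80    -0.20]
  [  -0.35     0.00     0.90]
Cofactors of I−A, C_ij = (−1)^(i+j)·(minor ij) (rows/columns in the sector order above):
  C_11 = (0.80)(0.90) − (-0.20)(0.00) = 0.7200
  C_12 = −[(-0.20)(0.90) − (-0.20)(-0.35)] = 0.2500
  C_13 = (-0.20)(0.00) − (0.80)(-0.35) = 0.2800
  C_21 = −[(-0.35)(0.90) − (-0.15)(0.00)] = 0.3150
  C_22 = (0.80)(0.90) − (-0.15)(-0.35) = 0.6675
  C_23 = −[(0.80)(0.00) − (-0.35)(-0.35)] = 0.1225
  C_31 = (-0.35)(-0.20) − (-0.15)(0.80) = 0.1900
  C_32 = −[(0.80)(-0.20) − (-0.15)(-0.20)] = 0.1900
  C_33 = (0.80)(0.80) − (-0.35)(-0.20) = 0.5700
det(I−A) = Σ_j (I−A)_1j·C_1j = (0.80)(0.7200) + (-0.35)(0.2500) + (-0.15)(0.2800) = 0.4465
adj(I−A) = Cᵀ =
  [ 0.7200   0.3150   0.1900]
  [ 0.2500   0.6675   0.1900]
  [ 0.2800   0.1225   0.5700]
(I − A)⁻¹ = adj(I−A) / det(I−A) ≈
  [   1.6125     0.7055     0.4255]
  [   0.5599     1.4950     0.4255]
  [   0.6271     0.2744     1.2766]
x = (I − A)⁻¹ d = adj(I−A)·d / det(I−A), with det(I−A) = 0.4465:
  x_1 = (0.7200·340 + 0.3150·1100 + 0.1900·420) / 0.4465 = 671.10 / 0.4465 ≈ 1503.02
  x_2 = (0.2500·340 + 0.6675·1100 + 0.1900·420) / 0.4465 = 899.05 / 0.4465 ≈ 2013.55
  x_3 = (0.2800·340 + 0.1225·1100 + 0.5700·420) / 0.4465 = 469.35 / 0.4465 ≈ 1051.18

x_1 = 1503.02, x_2 = 2013.55, x_3 = 1051.18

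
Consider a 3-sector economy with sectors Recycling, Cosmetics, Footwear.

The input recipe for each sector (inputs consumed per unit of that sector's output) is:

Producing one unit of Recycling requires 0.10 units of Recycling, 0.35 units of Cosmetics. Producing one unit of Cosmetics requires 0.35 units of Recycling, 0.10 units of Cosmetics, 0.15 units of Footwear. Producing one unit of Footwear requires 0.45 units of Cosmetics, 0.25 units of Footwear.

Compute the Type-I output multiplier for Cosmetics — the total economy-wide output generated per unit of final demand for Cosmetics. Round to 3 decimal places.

m_C = 2.358

I − A =
  [   0.90    -0.35     0.00]
  [  -0.35     0.90    -0.45]
  [   0.00    -0.15     0.75]
Cofactors of I−A, C_ij = (−1)^(i+j)·(minor ij) (rows/columns in the sector order above):
  C_11 = (0.90)(0.75) − (-0.45)(-0.15) = 0.6075
  C_12 = −[(-0.35)(0.75) − (-0.45)(0.00)] = 0.2625
  C_13 = (-0.35)(-0.15) − (0.90)(0.00) = 0.0525
  C_21 = −[(-0.35)(0.75) − (0.00)(-0.15)] = 0.2625
  C_22 = (0.90)(0.75) − (0.00)(0.00) = 0.6750
  C_23 = −[(0.90)(-0.15) − (-0.35)(0.00)] = 0.1350
  C_31 = (-0.35)(-0.45) − (0.00)(0.90) = 0.1575
  C_32 = −[(0.90)(-0.45) − (0.00)(-0.35)] = 0.4050
  C_33 = (0.90)(0.90) − (-0.35)(-0.35) = 0.6875
det(I−A) = Σ_j (I−A)_1j·C_1j = (0.90)(0.6075) + (-0.35)(0.2625) + (0.00)(0.0525) = 0.454875
adj(I−A) = Cᵀ =
  [ 0.6075   0.2625   0.1575]
  [ 0.2625   0.6750   0.4050]
  [ 0.0525   0.1350   0.6875]
(I − A)⁻¹ = adj(I−A) / det(I−A) ≈
  [   1.3355     0.5771     0.3462]
  [   0.5771     1.4839     0.8904]
  [   0.1154     0.2968     1.5114]
The output multiplier for sector j is the column-j sum of the Leontief inverse (I − A)⁻¹ = adj(I−A) / det(I−A).
Column C of adj(I−A): (0.2625, 0.6750, 0.1350); det(I−A) = 0.454875.
m_C = (0.2625 + 0.6750 + 0.1350) / 0.454875 = 1.0725 / 0.454875 ≈ 2.358.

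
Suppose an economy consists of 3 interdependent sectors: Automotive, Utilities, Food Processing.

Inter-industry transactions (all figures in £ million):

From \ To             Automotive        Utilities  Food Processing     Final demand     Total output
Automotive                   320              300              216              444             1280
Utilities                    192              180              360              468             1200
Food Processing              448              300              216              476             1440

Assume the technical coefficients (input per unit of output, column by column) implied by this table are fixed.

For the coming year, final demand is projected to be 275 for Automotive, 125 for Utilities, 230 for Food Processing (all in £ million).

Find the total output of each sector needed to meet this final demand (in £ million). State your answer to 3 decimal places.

x_A = 655.882, x_U = 461.765, x_F = 676.471

Technical coefficients a_ij = z_ij / X_j:
  a_AA = 320/1280 = 0.25, a_UA = 192/1280 = 0.15, a_FA = 448/1280 = 0.35
  a_AU = 300/1200 = 0.25, a_UU = 180/1200 = 0.15, a_FU = 300/1200 = 0.25
  a_AF = 216/1440 = 0.15, a_UF = 360/1440 = 0.25, a_FF = 216/1440 = 0.15
I − A =
  [   0.75    -0.25    -0.15]
  [  -0.15     0.85    -0.25]
  [  -0.35    -0.25     0.85]
Cofactors of I−A, C_ij = (−1)^(i+j)·(minor ij) (rows/columns in the sector order above):
  C_11 = (0.85)(0.85) − (-0.25)(-0.25) = 0.6600
  C_12 = −[(-0.15)(0.85) − (-0.25)(-0.35)] = 0.2150
  C_13 = (-0.15)(-0.25) − (0.85)(-0.35) = 0.3350
  C_21 = −[(-0.25)(0.85) − (-0.15)(-0.25)] = 0.2500
  C_22 = (0.75)(0.85) − (-0.15)(-0.35) = 0.5850
  C_23 = −[(0.75)(-0.25) − (-0.25)(-0.35)] = 0.2750
  C_31 = (-0.25)(-0.25) − (-0.15)(0.85) = 0.1900
  C_32 = −[(0.75)(-0.25) − (-0.15)(-0.15)] = 0.2100
  C_33 = (0.75)(0.85) − (-0.25)(-0.15) = 0.6000
det(I−A) = Σ_j (I−A)_1j·C_1j = (0.75)(0.6600) + (-0.25)(0.2150) + (-0.15)(0.3350) = 0.3910
adj(I−A) = Cᵀ =
  [ 0.6600   0.2500   0.1900]
  [ 0.2150   0.5850   0.2100]
  [ 0.3350   0.2750   0.6000]
(I − A)⁻¹ = adj(I−A) / det(I−A) ≈
  [   1.6880     0.6394     0.4859]
  [   0.5499     1.4962     0.5371]
  [   0.8568     0.7033     1.5345]
x = (I − A)⁻¹ d = adj(I−A)·d / det(I−A), with det(I−A) = 0.3910:
  x_A = (0.6600·275 + 0.2500·125 + 0.1900·230) / 0.3910 = 256.45 / 0.3910 ≈ 655.882
  x_U = (0.2150·275 + 0.5850·125 + 0.2100·230) / 0.3910 = 180.55 / 0.3910 ≈ 461.765
  x_F = (0.3350·275 + 0.2750·125 + 0.6000·230) / 0.3910 = 264.50 / 0.3910 ≈ 676.471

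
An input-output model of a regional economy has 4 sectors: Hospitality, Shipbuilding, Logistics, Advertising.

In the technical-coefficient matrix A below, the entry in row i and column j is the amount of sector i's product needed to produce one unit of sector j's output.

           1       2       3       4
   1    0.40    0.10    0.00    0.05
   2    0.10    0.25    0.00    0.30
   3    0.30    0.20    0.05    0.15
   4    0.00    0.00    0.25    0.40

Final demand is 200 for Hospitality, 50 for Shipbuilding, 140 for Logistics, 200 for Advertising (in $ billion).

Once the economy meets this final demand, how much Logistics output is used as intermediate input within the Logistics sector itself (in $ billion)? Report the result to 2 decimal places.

z_33 = 21.71

I − A =
  [   0.60    -0.10     0.00    -0.05]
  [  -0.10     0.75     0.00    -0.30]
  [  -0.30    -0.20     0.95    -0.15]
  [   0.00     0.00    -0.25     0.60]
Compute the cofactors C_ij = (−1)^(i+j)·(3×3 minor ij) of I−A; the adjugate is their transpose:
adj(I−A) = Cᵀ =
  [ 0.384375   0.055750   0.016875   0.064125]
  [ 0.075750   0.315750   0.046250   0.175750]
  [ 0.147000   0.090000   0.264000   0.123250]
  [ 0.061250   0.037500   0.110000   0.418000]
det(I−A) = Σ_j (I−A)_1j·C_1j = (0.60)(0.384375) + (-0.10)(0.075750) + (0.00)(0.147000) + (-0.05)(0.061250) = 0.2199875
(I − A)⁻¹ = adj(I−A) / det(I−A) ≈
  [   1.7473     0.2534     0.0767     0.2915]
  [   0.3443     1.4353     0.2102     0.7989]
  [   0.6682     0.4091     1.2001     0.5603]
  [   0.2784     0.1705     0.5000     1.9001]
First solve x = (I − A)⁻¹ d = adj(I−A)·d / det(I−A); in particular x_3 = (0.147000·200 + 0.090000·50 + 0.264000·140 + 0.123250·200) / 0.2199875 = 95.51 / 0.2199875 ≈ 434.1610.
Intermediate flow from 3 to 3: z_33 = a_33 · x_3 = 0.05 × 95.51 / 0.2199875 = 4.7755 / 0.2199875 ≈ 21.71.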